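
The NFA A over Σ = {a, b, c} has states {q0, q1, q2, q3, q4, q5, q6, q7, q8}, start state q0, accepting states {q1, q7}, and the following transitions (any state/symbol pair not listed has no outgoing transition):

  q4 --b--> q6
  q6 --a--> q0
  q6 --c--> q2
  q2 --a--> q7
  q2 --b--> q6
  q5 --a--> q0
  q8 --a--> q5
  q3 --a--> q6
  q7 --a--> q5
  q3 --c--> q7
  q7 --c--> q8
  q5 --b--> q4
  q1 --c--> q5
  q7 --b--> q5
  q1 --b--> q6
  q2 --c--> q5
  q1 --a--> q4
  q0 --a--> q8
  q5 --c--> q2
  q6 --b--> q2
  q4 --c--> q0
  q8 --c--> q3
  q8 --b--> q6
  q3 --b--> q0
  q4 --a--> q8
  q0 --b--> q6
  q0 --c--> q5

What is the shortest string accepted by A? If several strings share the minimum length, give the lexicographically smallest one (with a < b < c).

acc

A breadth-first search from q0 reaches an accepting state first via the path q0 → q8 → q3 → q7 on input acc.
No string of length < 3 is accepted (BFS exhausts all shorter strings without reaching an accepting state), and acc is the lexicographically least accepting string of length 3.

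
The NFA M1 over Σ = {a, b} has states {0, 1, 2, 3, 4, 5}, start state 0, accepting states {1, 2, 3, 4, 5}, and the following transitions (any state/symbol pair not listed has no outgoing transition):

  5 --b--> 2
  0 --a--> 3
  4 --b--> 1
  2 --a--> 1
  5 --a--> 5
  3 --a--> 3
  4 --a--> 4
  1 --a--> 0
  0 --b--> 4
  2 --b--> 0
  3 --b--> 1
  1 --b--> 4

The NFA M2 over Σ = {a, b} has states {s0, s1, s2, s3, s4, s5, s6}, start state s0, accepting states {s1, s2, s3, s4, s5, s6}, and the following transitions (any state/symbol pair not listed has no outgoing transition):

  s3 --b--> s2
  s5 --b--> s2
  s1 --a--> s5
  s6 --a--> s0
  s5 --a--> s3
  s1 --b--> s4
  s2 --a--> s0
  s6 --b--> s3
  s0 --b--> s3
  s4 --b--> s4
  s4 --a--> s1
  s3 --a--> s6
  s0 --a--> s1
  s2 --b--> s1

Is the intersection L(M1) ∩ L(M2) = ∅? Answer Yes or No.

The string a is accepted by both M1 and M2.
Hence L(M1) ∩ L(M2) ≠ ∅.

No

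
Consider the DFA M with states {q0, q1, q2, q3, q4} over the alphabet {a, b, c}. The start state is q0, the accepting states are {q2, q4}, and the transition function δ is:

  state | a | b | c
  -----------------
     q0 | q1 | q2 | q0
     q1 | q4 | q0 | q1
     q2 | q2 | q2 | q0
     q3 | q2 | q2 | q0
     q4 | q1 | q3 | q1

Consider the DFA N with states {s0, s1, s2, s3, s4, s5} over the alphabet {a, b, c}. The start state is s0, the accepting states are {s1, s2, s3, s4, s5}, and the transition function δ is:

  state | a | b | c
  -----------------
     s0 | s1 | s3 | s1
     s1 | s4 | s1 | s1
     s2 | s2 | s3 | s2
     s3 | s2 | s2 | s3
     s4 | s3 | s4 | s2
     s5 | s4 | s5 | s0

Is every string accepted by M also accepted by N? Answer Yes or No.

Yes

Exploring the product automaton M × N from the start pair (q0, s0), following both machines on each input symbol, reaches 19 state pairs: (q0, s0), (q1, s1), (q2, s3), (q0, s1), (q4, s4), (q2, s2), (q0, s3), (q1, s4), (q2, s1), (q1, s3), (q3, s4), (q1, s2), (q0, s2), (q4, s3), (q0, s4), (q2, s4), (q4, s2), (q3, s2), (q3, s3).
M accepts in {q2, q4} and N accepts in {s1, s2, s3, s4, s5}. The reachable pairs whose M-component is accepting are (q2, s3), (q4, s4), (q2, s2), (q2, s1), (q4, s3), (q2, s4), (q4, s2); in each of them the N-component is accepting too, so the product for L(M) \ L(N) (M-component accepting, N-component rejecting) has no reachable accepting pair and the difference is empty.
Hence every string in L(M) is also in L(N).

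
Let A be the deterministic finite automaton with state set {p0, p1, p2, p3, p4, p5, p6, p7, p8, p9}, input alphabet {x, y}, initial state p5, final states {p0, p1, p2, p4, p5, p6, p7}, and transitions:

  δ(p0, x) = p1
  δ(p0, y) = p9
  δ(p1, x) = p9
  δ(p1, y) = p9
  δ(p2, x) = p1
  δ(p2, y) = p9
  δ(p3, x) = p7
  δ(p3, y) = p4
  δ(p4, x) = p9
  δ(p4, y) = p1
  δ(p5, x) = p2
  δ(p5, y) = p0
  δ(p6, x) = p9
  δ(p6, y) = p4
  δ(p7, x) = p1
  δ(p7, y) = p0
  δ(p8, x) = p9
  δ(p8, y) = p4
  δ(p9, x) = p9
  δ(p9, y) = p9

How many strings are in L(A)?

The useful subgraph on states {p0, p1, p2, p5} is acyclic, so L(A) is finite; the longest accepting path visits 3 useful states, giving maximum string length 2.
Counting accepting paths from p5 by length: 1 of length 0, 2 of length 1, 2 of length 2. Total 5.

5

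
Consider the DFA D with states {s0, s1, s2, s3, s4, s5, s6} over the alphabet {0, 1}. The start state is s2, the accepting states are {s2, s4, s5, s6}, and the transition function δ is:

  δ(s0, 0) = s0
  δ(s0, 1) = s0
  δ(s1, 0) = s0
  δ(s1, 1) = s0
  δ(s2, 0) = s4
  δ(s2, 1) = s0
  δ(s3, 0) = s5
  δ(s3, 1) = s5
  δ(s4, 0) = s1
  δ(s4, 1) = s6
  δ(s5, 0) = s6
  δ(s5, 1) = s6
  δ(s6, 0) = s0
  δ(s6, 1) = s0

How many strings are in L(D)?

3

The useful subgraph on states {s2, s4, s6} is acyclic, so L(D) is finite; the longest accepting path visits 3 useful states, giving maximum string length 2.
Counting accepting paths from s2 by length: 1 of length 0, 1 of length 1, 1 of length 2. Total 3.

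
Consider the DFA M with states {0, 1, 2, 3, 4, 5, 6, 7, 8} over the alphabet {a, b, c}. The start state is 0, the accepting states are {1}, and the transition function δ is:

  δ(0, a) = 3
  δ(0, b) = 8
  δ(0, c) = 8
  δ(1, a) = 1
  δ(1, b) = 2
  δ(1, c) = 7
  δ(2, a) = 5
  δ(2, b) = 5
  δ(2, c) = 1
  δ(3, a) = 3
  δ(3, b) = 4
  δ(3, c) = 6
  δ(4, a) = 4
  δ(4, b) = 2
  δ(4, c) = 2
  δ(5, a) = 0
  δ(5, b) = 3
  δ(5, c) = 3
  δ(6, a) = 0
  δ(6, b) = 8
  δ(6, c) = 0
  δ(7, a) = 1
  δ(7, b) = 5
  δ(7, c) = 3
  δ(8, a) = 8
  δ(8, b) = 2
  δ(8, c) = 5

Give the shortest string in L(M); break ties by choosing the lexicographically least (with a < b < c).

A breadth-first search from 0 reaches an accepting state first via the path 0 → 8 → 2 → 1 on input bbc.
No string of length < 3 is accepted (BFS exhausts all shorter strings without reaching an accepting state), and bbc is the lexicographically least accepting string of length 3.

bbc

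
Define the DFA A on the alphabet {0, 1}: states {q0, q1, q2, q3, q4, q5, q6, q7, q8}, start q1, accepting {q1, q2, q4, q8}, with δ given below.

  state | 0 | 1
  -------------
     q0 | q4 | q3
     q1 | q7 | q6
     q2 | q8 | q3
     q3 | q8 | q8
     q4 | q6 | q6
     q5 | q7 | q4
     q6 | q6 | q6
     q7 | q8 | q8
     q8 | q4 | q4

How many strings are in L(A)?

7

The useful subgraph on states {q1, q4, q7, q8} is acyclic, so L(A) is finite; the longest accepting path visits 4 useful states, giving maximum string length 3.
Counting accepting paths from q1 by length: 1 of length 0, 2 of length 2, 4 of length 3. Total 7.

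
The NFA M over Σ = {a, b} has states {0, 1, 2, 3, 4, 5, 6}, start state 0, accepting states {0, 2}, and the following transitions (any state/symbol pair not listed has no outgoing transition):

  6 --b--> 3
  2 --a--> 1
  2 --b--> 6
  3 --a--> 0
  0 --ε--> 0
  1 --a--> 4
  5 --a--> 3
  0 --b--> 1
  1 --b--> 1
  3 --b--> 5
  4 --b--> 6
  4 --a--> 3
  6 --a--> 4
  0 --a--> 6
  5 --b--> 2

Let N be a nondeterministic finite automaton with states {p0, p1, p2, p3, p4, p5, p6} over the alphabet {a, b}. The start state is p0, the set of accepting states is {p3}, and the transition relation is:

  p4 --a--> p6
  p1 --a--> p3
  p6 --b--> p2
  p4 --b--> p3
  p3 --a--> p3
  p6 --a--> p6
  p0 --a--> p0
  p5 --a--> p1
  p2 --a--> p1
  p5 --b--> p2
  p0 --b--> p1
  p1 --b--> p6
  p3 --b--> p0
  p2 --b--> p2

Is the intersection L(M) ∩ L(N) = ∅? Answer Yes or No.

The string aba is accepted by both M and N.
Hence L(M) ∩ L(N) ≠ ∅.

No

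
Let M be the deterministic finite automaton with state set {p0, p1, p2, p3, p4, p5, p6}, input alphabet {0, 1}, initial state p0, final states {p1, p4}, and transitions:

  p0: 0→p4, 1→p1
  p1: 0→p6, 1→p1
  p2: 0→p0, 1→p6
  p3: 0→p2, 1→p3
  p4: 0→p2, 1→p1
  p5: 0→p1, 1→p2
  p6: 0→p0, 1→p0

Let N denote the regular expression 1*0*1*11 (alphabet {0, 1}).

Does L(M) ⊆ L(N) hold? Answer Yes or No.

The string 0 is in L(M) but not in L(N).
So L(M) ⊄ L(N).

No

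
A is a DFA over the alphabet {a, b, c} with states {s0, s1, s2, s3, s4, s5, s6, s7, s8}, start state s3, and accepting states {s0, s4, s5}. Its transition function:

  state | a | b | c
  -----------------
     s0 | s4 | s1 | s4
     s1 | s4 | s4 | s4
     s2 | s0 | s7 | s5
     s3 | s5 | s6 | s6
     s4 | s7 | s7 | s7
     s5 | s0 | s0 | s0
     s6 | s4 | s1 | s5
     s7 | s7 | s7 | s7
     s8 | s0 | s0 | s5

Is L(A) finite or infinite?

finite

The useful states (reachable from s3 and able to reach an accepting state) are {s0, s1, s3, s4, s5, s6}.
Restricted to these states the transition graph has no cycle, so every accepting path has bounded length and L is finite.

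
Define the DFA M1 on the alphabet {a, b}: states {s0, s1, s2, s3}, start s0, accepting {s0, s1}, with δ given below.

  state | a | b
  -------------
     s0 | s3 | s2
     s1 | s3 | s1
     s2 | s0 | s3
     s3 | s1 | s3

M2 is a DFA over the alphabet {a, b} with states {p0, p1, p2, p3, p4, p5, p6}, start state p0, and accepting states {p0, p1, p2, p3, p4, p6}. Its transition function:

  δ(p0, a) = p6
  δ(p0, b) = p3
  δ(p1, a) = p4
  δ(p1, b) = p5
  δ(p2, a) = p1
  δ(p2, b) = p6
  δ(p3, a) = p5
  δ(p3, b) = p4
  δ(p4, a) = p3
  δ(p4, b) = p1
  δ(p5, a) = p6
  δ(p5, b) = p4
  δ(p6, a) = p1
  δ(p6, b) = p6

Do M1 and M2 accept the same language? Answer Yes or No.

The string ba is accepted by M1 but rejected by M2.
So L(M1) ≠ L(M2).

No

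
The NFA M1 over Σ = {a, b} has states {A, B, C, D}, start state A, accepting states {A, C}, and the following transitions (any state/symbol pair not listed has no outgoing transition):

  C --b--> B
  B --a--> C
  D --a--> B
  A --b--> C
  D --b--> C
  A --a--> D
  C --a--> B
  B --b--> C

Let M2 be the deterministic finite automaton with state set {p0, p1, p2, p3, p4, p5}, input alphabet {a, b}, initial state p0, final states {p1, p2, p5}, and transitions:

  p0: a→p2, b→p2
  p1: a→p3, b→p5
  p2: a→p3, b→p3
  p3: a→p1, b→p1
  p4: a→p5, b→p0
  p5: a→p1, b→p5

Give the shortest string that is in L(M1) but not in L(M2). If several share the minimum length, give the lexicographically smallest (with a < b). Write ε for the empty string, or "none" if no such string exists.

The empty string ε is accepted by M1 but not by M2.
Since ε is the unique shortest string, it is the required witness.

ε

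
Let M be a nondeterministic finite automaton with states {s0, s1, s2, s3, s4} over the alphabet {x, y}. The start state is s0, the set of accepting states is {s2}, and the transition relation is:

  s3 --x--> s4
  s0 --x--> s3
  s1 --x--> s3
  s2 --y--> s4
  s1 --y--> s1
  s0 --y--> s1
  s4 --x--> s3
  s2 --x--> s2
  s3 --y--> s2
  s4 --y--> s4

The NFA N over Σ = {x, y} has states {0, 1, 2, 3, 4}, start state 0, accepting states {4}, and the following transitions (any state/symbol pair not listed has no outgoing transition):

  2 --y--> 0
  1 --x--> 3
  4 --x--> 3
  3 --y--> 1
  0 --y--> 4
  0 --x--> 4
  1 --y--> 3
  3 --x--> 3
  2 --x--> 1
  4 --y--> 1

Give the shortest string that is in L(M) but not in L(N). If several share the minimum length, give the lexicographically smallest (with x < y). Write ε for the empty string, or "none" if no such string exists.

The string xy is accepted by M but not by N.
No shorter string lies in the difference, and xy is the lexicographically first length-2 string in L(M) \ L(N).

xy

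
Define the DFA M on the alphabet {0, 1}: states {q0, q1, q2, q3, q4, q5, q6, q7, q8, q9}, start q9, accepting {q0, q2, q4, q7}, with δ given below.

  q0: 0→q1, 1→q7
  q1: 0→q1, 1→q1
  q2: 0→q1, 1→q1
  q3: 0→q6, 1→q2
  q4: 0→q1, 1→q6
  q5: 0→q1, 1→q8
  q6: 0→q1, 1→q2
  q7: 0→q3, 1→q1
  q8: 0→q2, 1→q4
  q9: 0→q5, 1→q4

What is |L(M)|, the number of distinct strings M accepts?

The useful subgraph on states {q2, q4, q5, q6, q8, q9} is acyclic, so L(M) is finite; the longest accepting path visits 6 useful states, giving maximum string length 5.
Counting accepting paths from q9 by length: 1 of length 1, 3 of length 3, 1 of length 5. Total 5.

5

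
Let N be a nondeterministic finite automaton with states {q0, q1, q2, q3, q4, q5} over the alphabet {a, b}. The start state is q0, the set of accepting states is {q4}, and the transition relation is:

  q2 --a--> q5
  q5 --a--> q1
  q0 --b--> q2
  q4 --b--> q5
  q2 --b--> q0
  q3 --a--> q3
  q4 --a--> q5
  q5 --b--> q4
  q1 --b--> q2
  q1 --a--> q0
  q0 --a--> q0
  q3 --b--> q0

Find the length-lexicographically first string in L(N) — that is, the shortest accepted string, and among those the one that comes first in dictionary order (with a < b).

bab

A breadth-first search from q0 reaches an accepting state first via the path q0 → q2 → q5 → q4 on input bab.
No string of length < 3 is accepted (BFS exhausts all shorter strings without reaching an accepting state), and bab is the lexicographically least accepting string of length 3.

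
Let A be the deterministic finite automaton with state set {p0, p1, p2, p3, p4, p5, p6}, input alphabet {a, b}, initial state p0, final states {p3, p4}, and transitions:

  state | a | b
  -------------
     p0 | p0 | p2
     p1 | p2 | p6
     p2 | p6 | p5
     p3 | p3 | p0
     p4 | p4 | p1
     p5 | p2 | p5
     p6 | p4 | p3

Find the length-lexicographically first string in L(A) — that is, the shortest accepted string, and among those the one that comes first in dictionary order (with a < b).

A breadth-first search from p0 reaches an accepting state first via the path p0 → p2 → p6 → p4 on input baa.
No string of length < 3 is accepted (BFS exhausts all shorter strings without reaching an accepting state), and baa is the lexicographically least accepting string of length 3.

baa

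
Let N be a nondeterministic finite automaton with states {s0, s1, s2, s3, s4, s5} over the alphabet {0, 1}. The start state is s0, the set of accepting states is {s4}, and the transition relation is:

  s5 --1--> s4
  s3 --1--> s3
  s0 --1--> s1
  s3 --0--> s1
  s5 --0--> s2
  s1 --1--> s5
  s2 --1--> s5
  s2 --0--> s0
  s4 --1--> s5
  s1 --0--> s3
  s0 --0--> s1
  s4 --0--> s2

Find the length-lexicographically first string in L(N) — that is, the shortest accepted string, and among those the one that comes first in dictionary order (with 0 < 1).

A breadth-first search from s0 reaches an accepting state first via the path s0 → s1 → s5 → s4 on input 011.
No string of length < 3 is accepted (BFS exhausts all shorter strings without reaching an accepting state), and 011 is the lexicographically least accepting string of length 3.

011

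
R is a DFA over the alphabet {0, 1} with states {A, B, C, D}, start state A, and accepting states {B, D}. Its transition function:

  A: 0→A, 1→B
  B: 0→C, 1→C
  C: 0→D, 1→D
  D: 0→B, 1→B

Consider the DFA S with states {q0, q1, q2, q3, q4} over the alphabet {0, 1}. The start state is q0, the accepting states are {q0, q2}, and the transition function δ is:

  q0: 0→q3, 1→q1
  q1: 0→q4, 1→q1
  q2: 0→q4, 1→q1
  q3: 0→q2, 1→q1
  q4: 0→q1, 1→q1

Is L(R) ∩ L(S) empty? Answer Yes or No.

Exploring the product automaton R × S from the start pair (A, q0), following both machines on each input symbol, reaches 11 state pairs: (A, q0), (A, q3), (B, q1), (A, q2), (C, q4), (C, q1), (A, q4), (D, q1), (D, q4), (A, q1), (B, q4).
R accepts in {B, D} and S accepts in {q0, q2}; no reachable pair has both components accepting, so no string drives both machines to acceptance simultaneously and L(R) ∩ L(S) = ∅.
So no string is accepted by both, and the intersection is empty.

Yes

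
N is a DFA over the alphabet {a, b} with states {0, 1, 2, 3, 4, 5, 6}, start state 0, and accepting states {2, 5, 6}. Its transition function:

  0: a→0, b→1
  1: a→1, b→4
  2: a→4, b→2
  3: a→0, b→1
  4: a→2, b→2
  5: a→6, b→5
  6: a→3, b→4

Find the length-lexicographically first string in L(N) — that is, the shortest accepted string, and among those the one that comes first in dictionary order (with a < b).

bba

A breadth-first search from 0 reaches an accepting state first via the path 0 → 1 → 4 → 2 on input bba.
No string of length < 3 is accepted (BFS exhausts all shorter strings without reaching an accepting state), and bba is the lexicographically least accepting string of length 3.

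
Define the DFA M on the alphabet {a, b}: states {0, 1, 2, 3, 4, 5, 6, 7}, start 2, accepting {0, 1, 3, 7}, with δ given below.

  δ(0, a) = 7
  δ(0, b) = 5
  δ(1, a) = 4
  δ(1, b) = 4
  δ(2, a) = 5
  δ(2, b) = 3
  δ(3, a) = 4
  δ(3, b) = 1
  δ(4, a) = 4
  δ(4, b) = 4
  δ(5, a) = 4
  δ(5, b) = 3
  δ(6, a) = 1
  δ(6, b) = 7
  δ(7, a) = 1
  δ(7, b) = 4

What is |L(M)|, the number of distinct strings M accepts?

The useful subgraph on states {1, 2, 3, 5} is acyclic, so L(M) is finite; the longest accepting path visits 4 useful states, giving maximum string length 3.
Counting accepting paths from 2 by length: 1 of length 1, 2 of length 2, 1 of length 3. Total 4.

4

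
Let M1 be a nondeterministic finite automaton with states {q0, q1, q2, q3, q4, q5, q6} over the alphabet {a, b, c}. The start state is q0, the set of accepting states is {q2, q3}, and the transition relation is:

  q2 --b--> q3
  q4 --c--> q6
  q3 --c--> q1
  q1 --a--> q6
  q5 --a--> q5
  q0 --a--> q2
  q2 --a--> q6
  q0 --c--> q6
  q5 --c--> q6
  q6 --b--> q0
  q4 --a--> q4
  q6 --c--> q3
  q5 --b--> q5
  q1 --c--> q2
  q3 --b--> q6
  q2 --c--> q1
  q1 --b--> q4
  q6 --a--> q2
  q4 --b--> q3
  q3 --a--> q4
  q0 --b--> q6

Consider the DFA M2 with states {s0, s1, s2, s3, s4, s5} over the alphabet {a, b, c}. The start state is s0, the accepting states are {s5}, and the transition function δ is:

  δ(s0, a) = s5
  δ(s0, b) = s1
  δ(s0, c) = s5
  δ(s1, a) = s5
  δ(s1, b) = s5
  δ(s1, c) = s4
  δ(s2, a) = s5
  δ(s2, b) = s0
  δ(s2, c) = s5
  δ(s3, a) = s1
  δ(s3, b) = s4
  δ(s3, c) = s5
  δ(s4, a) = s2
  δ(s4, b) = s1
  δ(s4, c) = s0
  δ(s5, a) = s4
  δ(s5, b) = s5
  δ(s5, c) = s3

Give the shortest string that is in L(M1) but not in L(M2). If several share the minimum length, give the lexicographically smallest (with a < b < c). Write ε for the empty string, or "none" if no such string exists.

bc

The string bc is accepted by M1 but not by M2.
No shorter string lies in the difference, and bc is the lexicographically first length-2 string in L(M1) \ L(M2).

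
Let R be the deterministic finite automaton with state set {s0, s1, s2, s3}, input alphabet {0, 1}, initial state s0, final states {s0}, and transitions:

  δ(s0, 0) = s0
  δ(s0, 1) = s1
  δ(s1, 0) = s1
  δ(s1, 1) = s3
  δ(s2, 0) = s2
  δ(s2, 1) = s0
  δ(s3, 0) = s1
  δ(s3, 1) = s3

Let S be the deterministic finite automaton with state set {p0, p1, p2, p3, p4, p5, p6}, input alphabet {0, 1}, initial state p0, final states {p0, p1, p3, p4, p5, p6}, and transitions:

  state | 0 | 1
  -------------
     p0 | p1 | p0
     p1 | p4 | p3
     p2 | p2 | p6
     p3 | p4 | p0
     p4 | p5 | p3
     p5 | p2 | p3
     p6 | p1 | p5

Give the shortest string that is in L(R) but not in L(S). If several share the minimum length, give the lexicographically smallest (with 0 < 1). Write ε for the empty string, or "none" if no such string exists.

The string 0000 is accepted by R but not by S.
No shorter string lies in the difference, and 0000 is the lexicographically first length-4 string in L(R) \ L(S).

0000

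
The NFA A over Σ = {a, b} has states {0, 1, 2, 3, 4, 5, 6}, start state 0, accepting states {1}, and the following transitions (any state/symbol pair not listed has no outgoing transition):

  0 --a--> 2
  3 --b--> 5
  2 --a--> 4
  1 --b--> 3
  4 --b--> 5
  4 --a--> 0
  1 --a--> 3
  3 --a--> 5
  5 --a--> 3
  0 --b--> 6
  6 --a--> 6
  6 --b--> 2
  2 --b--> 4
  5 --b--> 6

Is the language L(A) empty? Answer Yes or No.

Yes

The states reachable from the start state are {0, 2, 3, 4, 5, 6}.
None of the accepting states {1} is reachable, so no string is accepted and L(A) = ∅.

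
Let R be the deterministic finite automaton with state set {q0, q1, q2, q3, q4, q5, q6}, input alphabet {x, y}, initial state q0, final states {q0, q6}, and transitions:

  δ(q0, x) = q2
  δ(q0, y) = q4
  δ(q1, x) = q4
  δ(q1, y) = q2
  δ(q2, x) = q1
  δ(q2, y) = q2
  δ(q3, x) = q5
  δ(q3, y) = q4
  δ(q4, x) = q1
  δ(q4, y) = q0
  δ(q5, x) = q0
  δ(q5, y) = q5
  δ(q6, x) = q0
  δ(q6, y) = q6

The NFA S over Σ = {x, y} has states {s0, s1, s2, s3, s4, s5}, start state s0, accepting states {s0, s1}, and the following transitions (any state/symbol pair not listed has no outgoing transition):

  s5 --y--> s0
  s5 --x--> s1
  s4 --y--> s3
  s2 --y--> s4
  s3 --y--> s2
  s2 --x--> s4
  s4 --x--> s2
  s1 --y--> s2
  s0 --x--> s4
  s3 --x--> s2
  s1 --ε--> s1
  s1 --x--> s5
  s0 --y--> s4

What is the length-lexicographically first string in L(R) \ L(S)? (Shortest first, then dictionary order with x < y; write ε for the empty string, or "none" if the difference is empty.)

The string yy is accepted by R but not by S.
No shorter string lies in the difference, and yy is the lexicographically first length-2 string in L(R) \ L(S).

yy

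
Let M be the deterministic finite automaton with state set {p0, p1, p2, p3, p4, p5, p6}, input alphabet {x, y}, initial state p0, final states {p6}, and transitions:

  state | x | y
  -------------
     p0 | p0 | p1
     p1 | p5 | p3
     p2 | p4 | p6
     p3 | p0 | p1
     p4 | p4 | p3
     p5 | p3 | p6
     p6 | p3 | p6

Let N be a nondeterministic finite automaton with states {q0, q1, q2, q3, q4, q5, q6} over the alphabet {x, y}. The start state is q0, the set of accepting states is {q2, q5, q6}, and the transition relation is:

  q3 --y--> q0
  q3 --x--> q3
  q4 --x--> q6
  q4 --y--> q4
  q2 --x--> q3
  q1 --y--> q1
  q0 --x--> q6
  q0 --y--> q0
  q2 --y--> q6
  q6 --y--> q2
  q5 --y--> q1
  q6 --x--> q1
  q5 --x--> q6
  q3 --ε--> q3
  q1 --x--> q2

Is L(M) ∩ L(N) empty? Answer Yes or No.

No

The string yxy is accepted by both M and N.
Hence L(M) ∩ L(N) ≠ ∅.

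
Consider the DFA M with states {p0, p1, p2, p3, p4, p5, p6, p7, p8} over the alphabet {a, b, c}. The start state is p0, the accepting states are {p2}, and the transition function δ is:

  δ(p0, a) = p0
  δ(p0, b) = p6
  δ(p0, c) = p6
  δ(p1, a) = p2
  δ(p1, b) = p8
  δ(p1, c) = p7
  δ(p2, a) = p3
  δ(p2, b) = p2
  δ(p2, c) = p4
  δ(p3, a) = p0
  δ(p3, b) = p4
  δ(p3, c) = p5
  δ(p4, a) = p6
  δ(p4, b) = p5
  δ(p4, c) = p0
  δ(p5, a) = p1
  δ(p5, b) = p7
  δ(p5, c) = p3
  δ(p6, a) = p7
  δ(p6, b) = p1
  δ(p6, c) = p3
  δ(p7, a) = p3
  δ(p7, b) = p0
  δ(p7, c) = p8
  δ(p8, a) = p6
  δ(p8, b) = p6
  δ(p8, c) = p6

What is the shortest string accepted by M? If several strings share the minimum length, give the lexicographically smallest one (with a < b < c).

A breadth-first search from p0 reaches an accepting state first via the path p0 → p6 → p1 → p2 on input bba.
No string of length < 3 is accepted (BFS exhausts all shorter strings without reaching an accepting state), and bba is the lexicographically least accepting string of length 3.

bba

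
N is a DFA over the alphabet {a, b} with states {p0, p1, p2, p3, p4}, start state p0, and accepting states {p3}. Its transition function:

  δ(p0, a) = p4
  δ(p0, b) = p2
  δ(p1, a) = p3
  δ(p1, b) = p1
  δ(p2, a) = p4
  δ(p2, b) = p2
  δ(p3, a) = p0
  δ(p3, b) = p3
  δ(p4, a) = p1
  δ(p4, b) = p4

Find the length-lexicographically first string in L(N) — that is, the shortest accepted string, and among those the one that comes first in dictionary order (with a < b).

A breadth-first search from p0 reaches an accepting state first via the path p0 → p4 → p1 → p3 on input aaa.
No string of length < 3 is accepted (BFS exhausts all shorter strings without reaching an accepting state), and aaa is the lexicographically least accepting string of length 3.

aaa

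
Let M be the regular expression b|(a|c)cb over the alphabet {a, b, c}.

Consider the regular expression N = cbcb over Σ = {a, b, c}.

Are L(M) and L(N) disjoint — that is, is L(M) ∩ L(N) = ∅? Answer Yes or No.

Converting the expression M to a DFA (subset construction, then merging equivalent states) gives the minimal DFA with states {m0, m1, m2, m3, m4}, start state m0, accepting states {m2} and transitions m0: a→m1, b→m2, c→m1; m1: a→m3, b→m3, c→m4; m2: a→m3, b→m3, c→m3; m3: a→m3, b→m3, c→m3; m4: a→m3, b→m2, c→m3.
Converting the expression N to a DFA (subset construction, then merging equivalent states) gives the minimal DFA with states {n0, n1, n2, n3, n4, n5}, start state n0, accepting states {n5} and transitions n0: a→n1, b→n1, c→n2; n1: a→n1, b→n1, c→n1; n2: a→n1, b→n3, c→n1; n3: a→n1, b→n1, c→n4; n4: a→n1, b→n5, c→n1; n5: a→n1, b→n1, c→n1.
Exploring the product automaton M × N from the start pair (m0, n0), following both machines on each input symbol, reaches 9 state pairs: (m0, n0), (m1, n1), (m2, n1), (m1, n2), (m3, n1), (m4, n1), (m3, n3), (m3, n4), (m3, n5).
M accepts in {m2} and N accepts in {n5}; no reachable pair has both components accepting, so no string drives both machines to acceptance simultaneously and L(M) ∩ L(N) = ∅.
So no string is accepted by both, and the intersection is empty.

Yes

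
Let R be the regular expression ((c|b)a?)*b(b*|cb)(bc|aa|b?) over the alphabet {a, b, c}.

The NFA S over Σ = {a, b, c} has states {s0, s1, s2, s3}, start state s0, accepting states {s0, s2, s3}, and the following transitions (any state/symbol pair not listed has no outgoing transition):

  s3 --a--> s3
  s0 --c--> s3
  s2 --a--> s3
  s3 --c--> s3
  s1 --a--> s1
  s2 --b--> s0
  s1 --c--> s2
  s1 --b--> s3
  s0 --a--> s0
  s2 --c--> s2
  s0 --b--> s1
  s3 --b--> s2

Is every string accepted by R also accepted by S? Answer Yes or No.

The string b is in L(R) but not in L(S).
So L(R) ⊄ L(S).

No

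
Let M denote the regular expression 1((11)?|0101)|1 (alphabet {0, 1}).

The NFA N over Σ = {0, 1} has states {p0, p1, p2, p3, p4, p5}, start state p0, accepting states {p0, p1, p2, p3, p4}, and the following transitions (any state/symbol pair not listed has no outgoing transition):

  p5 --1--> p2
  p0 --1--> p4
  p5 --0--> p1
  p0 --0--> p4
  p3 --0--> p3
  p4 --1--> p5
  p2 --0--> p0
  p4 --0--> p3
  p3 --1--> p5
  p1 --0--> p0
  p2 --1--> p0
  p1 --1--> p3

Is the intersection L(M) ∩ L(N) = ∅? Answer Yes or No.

No

The string 1 is accepted by both M and N.
Hence L(M) ∩ L(N) ≠ ∅.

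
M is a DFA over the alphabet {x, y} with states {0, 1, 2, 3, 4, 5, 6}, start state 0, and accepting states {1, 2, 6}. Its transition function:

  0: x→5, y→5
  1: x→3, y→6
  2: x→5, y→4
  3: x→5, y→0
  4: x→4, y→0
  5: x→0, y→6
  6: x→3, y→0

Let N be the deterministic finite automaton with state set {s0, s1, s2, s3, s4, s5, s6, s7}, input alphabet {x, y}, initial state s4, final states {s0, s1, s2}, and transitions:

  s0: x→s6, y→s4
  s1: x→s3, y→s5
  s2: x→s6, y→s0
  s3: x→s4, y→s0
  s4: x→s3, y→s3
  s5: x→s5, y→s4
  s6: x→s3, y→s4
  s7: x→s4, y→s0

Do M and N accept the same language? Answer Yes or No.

Yes

Exploring the product automaton M × N from the start pair (0, s4), following both machines on each input symbol, reaches 4 state pairs: (0, s4), (5, s3), (6, s0), (3, s6).
M accepts in {1, 2, 6} and N accepts in {s0, s1, s2}. In every reachable pair the two components are either both accepting — (6, s0) — or both non-accepting, so no string is accepted by exactly one of the machines: L(M) \ L(N) and L(N) \ L(M) are both empty.
Hence every string is accepted by M iff it is accepted by N, and the two languages coincide.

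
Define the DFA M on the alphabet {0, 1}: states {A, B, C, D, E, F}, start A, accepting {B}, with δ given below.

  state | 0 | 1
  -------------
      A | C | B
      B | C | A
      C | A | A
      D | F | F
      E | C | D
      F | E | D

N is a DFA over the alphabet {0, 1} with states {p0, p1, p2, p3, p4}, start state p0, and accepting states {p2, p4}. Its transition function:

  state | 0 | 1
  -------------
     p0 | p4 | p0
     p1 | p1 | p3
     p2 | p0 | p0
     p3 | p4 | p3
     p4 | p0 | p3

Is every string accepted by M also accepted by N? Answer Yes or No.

No

The string 1 is in L(M) but not in L(N).
So L(M) ⊄ L(N).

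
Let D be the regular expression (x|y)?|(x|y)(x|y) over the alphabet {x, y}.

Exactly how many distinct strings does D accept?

The expression has no Kleene star, so L(D) is finite. Expanding the alternatives gives {ε, x, y, xx, xy, yx, yy}.
That is 1 of length 0, 2 of length 1, 4 of length 2: 7 strings in all.

7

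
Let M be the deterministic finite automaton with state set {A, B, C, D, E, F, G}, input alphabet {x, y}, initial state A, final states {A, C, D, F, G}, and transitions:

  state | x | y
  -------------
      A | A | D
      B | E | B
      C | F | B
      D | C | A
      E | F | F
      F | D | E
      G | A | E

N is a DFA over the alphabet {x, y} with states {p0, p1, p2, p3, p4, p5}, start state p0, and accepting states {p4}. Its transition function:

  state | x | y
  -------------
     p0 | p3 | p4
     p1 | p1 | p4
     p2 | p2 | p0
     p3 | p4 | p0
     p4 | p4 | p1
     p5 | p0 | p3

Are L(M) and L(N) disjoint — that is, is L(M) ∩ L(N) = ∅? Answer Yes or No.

No

The string y is accepted by both M and N.
Hence L(M) ∩ L(N) ≠ ∅.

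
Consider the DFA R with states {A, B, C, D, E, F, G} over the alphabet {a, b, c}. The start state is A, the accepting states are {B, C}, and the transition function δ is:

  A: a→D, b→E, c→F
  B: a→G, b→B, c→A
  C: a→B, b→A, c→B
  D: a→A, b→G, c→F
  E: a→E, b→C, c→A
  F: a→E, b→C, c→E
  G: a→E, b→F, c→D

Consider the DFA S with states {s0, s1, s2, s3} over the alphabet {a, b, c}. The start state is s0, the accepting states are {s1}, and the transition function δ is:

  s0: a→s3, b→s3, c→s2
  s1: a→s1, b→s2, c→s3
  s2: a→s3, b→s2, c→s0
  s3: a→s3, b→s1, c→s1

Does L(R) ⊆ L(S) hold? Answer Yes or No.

No

The string cb is in L(R) but not in L(S).
So L(R) ⊄ L(S).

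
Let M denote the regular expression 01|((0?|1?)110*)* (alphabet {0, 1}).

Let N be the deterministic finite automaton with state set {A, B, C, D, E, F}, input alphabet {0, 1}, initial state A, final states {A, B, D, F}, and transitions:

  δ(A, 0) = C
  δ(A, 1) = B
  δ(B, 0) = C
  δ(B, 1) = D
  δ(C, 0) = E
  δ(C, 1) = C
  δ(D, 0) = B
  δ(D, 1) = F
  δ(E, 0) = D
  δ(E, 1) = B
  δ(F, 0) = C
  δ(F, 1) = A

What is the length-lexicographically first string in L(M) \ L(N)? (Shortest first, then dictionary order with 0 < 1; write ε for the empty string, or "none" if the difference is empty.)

01

The string 01 is accepted by M but not by N.
No shorter string lies in the difference, and 01 is the lexicographically first length-2 string in L(M) \ L(N).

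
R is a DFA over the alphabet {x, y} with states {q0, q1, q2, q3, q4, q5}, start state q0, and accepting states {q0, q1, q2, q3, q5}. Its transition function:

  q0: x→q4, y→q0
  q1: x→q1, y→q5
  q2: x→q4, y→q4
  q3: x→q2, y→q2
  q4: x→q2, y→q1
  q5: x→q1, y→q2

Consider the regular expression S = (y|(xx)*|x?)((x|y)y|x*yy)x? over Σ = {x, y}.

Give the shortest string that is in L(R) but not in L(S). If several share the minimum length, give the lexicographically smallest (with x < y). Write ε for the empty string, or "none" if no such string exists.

The empty string ε is accepted by R but not by S.
Since ε is the unique shortest string, it is the required witness.

ε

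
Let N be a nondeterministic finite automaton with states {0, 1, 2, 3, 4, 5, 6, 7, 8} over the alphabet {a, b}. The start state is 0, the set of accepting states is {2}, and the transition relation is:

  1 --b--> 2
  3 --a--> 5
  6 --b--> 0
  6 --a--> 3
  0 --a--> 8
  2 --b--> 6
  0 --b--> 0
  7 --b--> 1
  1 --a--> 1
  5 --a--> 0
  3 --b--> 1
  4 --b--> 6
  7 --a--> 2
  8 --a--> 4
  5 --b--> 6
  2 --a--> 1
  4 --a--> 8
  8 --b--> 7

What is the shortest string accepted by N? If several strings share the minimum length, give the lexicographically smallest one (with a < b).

aba

A breadth-first search from 0 reaches an accepting state first via the path 0 → 8 → 7 → 2 on input aba.
No string of length < 3 is accepted (BFS exhausts all shorter strings without reaching an accepting state), and aba is the lexicographically least accepting string of length 3.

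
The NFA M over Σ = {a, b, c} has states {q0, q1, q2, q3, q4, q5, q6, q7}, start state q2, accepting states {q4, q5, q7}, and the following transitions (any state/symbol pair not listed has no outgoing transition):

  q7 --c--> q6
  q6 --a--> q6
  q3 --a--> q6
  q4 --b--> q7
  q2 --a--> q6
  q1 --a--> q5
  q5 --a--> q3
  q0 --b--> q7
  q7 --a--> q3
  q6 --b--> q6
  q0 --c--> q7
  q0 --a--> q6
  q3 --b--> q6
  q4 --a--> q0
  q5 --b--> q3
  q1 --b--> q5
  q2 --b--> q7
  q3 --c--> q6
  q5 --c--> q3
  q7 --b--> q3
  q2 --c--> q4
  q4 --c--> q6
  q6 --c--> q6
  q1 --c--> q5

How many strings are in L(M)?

The useful subgraph on states {q0, q2, q4, q7} is acyclic, so L(M) is finite; the longest accepting path visits 4 useful states, giving maximum string length 3.
Counting accepting paths from q2 by length: 2 of length 1, 1 of length 2, 2 of length 3. Total 5.

5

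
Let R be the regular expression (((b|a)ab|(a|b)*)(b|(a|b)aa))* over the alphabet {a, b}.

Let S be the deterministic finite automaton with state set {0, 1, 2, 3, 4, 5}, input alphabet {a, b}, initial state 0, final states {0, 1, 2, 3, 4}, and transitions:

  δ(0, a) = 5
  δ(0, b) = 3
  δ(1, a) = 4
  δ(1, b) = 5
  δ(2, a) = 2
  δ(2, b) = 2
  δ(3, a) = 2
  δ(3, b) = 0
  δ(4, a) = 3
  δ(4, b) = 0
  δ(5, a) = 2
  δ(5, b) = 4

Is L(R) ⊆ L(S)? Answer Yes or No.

Converting the expression R to a DFA (subset construction, then merging equivalent states) gives the minimal DFA with states {r0, r1, r2, r3, r4}, start state r0, accepting states {r0, r2, r4} and transitions r0: a→r1, b→r2; r1: a→r3, b→r2; r2: a→r3, b→r2; r3: a→r4, b→r2; r4: a→r4, b→r2.
Exploring the product automaton R × S from the start pair (r0, 0), following both machines on each input symbol, reaches 10 state pairs: (r0, 0), (r1, 5), (r2, 3), (r3, 2), (r2, 4), (r2, 0), (r4, 2), (r2, 2), (r3, 3), (r3, 5).
R accepts in {r0, r2, r4} and S accepts in {0, 1, 2, 3, 4}. The reachable pairs whose R-component is accepting are (r0, 0), (r2, 3), (r2, 4), (r2, 0), (r4, 2), (r2, 2); in each of them the S-component is accepting too, so the product for L(R) \ L(S) (R-component accepting, S-component rejecting) has no reachable accepting pair and the difference is empty.
Hence every string in L(R) is also in L(S).

Yes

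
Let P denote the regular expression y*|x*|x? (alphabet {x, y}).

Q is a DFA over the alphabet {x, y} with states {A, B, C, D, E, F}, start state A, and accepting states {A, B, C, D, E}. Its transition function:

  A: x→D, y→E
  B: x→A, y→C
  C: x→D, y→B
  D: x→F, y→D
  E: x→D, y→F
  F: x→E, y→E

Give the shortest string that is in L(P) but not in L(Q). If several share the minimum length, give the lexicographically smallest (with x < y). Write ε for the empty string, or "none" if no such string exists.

The string xx is accepted by P but not by Q.
No shorter string lies in the difference, and xx is the lexicographically first length-2 string in L(P) \ L(Q).

xx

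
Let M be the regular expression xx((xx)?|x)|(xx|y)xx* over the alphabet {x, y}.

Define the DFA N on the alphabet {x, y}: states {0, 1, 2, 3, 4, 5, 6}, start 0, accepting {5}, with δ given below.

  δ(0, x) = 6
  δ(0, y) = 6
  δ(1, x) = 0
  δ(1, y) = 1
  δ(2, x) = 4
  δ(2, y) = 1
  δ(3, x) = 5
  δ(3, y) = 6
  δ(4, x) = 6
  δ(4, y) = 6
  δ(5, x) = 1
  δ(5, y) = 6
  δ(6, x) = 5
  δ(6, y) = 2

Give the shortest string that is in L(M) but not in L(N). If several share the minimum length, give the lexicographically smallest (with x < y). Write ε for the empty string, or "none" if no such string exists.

The string xxx is accepted by M but not by N.
No shorter string lies in the difference, and xxx is the lexicographically first length-3 string in L(M) \ L(N).

xxx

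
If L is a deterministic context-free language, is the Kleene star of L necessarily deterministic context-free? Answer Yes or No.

L = {c aⁿbⁿ : n≥0} ∪ {cc aⁿb²ⁿ : n≥0} is a DCFL (the number of leading c's fixes which ratio the DPDA checks), but L* is not. Every word of L starts with c, so in a factorisation of the string cc aⁱbʲ (i≥1) into words of L each factor begins at one of the two c's: either the whole string is a single word of L (forcing j = 2i), or it splits as c · (c aⁱbʲ) with c ∈ L (take n = 0) and c aⁱbʲ ∈ L (forcing j = i). Thus L* ∩ cca⁺b* = {cc aⁿbⁿ : n≥1} ∪ {cc aⁿb²ⁿ : n≥1}. A DPDA for L* would give one for this intersection with a regular set, and, started from its configuration after reading cc, one for {aⁿbⁿ : n≥1} ∪ {aⁿb²ⁿ : n≥1}, which no deterministic PDA accepts (a DPDA for it would have a single run on aⁿb²ⁿ, accepting after the prefix aⁿbⁿ and accepting again after n more b's; an ordinary PDA that simulates it on a's and b's and, at any moment when it is accepting, may switch to reading only a fresh letter d while feeding each d to the simulation as a b, would accept aⁱbʲdᵏ (k≥1) exactly when both aⁱbʲ and aⁱbʲ⁺ᵏ are in the language, i.e. its language intersected with the regular set a*b*d⁺ would be exactly {aⁿbⁿdⁿ : n≥1} — impossible, since context-free languages are closed under intersection with regular sets and {aⁿbⁿdⁿ} is not context-free). So L* is not a DCFL.

No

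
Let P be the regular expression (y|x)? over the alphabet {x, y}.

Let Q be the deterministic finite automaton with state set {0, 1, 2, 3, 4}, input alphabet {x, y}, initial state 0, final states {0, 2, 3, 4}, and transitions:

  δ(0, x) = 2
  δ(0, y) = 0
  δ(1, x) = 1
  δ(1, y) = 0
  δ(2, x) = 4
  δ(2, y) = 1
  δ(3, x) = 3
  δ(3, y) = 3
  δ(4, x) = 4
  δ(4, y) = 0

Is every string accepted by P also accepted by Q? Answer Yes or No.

Converting the expression P to a DFA (subset construction, then merging equivalent states) gives the minimal DFA with states {p0, p1, p2}, start state p0, accepting states {p0, p1} and transitions p0: x→p1, y→p1; p1: x→p2, y→p2; p2: x→p2, y→p2.
Exploring the product automaton P × Q from the start pair (p0, 0), following both machines on each input symbol, reaches 7 state pairs: (p0, 0), (p1, 2), (p1, 0), (p2, 4), (p2, 1), (p2, 2), (p2, 0).
P accepts in {p0, p1} and Q accepts in {0, 2, 3, 4}. The reachable pairs whose P-component is accepting are (p0, 0), (p1, 2), (p1, 0); in each of them the Q-component is accepting too, so the product for L(P) \ L(Q) (P-component accepting, Q-component rejecting) has no reachable accepting pair and the difference is empty.
Hence every string in L(P) is also in L(Q).

Yes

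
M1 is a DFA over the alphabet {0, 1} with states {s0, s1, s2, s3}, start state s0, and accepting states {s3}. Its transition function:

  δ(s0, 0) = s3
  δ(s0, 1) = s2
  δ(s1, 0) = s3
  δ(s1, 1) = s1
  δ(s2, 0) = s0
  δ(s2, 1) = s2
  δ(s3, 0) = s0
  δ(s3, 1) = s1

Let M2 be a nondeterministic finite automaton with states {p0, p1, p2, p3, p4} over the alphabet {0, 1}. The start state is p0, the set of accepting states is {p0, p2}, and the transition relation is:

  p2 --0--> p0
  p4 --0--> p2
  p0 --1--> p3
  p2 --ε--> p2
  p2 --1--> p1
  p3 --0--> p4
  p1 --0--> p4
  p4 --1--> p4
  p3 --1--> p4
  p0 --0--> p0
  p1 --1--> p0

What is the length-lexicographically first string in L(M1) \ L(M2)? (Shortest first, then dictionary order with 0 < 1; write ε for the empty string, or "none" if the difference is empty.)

The string 010 is accepted by M1 but not by M2.
No shorter string lies in the difference, and 010 is the lexicographically first length-3 string in L(M1) \ L(M2).

010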